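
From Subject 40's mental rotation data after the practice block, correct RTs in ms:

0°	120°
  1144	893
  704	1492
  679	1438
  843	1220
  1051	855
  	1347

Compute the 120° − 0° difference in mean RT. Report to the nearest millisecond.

M(0°) = 4421/5 = 884.200
M(120°) = 7245/6 = 1207.500
Difference = 1207.500 − 884.200 = 323.300 ms

323 ms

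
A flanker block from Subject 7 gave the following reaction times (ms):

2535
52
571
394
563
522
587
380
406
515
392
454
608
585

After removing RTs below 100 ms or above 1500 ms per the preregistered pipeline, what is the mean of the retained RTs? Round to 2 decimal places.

Excluded: 52, 2535
Retained (n=12): Σ = 5977
Mean = 5977/12 = 498.0833

498.08 ms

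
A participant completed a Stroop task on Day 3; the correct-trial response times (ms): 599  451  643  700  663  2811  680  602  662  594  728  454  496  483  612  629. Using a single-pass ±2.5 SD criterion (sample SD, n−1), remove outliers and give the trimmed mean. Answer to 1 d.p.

n = 16, ΣRT = 11807, M = 737.938
Σ(x−M)² = 4695586.94; s = √(4695586.94/15) = 559.499
Cutoffs: 737.938 ± 2.5·559.499 → [-660.8, 2136.7]
Outside: 2811 → excluded.
Retained (n=15): Σ = 8996, mean = 8996/15 = 599.733

599.7 ms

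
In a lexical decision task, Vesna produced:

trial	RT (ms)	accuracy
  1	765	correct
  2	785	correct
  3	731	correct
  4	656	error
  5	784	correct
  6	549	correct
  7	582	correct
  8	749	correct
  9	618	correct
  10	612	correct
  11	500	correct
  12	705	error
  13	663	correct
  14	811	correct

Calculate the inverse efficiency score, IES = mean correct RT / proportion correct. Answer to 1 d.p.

Correct trials (n=12): 765, 785, 731, 784, 549, 582, 749, 618, 612, 500, 663, 811
Mean correct RT = 8149/12 = 679.0833 ms
Proportion correct = 12/14
IES = 679.0833 / (12/14) = 792.264 ms

792.3 ms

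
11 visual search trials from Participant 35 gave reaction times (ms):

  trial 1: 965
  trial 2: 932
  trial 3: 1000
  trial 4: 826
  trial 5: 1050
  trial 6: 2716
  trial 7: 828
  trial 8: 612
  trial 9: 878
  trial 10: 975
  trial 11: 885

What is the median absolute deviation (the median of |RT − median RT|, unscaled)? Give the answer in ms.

Sorted: 612, 826, 828, 878, 885, 932, 965, 975, 1000, 1050, 2716 → median = 932
|x − 932|: 33, 0, 68, 106, 118, 1784, 104, 320, 54, 43, 47
Sorted deviations: 0, 33, 43, 47, 54, 68, 104, 106, 118, 320, 1784 → MAD = 68

68 ms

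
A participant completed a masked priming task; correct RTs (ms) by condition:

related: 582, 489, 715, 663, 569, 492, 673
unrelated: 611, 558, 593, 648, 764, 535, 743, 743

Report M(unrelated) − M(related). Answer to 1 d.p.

M(related) = 4183/7 = 597.571
M(unrelated) = 5195/8 = 649.375
Difference = 649.375 − 597.571 = 51.804 ms

51.8 ms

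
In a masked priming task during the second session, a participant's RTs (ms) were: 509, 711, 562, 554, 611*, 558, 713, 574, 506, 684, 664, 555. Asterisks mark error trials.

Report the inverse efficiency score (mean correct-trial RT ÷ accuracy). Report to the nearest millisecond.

Correct trials (n=11): 509, 711, 562, 554, 558, 713, 574, 506, 684, 664, 555
Mean correct RT = 6590/11 = 599.0909 ms
Proportion correct = 11/12
IES = 599.0909 / (11/12) = 653.554 ms

654 ms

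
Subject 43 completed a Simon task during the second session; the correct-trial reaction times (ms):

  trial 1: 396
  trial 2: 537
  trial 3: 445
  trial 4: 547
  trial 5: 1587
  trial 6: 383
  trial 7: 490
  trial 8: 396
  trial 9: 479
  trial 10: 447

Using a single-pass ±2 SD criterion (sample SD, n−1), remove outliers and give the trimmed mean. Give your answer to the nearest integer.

n = 10, ΣRT = 5707, M = 570.700
Σ(x−M)² = 1176858.10; s = √(1176858.10/9) = 361.610
Cutoffs: 570.700 ± 2·361.610 → [-152.5, 1293.9]
Outside: 1587 → excluded.
Retained (n=9): Σ = 4120, mean = 4120/9 = 457.778

458 ms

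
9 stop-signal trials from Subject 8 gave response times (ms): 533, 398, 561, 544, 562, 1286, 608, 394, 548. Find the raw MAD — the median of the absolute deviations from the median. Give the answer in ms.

15 ms

Sorted: 394, 398, 533, 544, 548, 561, 562, 608, 1286 → median = 548
|x − 548|: 15, 150, 13, 4, 14, 738, 60, 154, 0
Sorted deviations: 0, 4, 13, 14, 15, 60, 150, 154, 738 → MAD = 15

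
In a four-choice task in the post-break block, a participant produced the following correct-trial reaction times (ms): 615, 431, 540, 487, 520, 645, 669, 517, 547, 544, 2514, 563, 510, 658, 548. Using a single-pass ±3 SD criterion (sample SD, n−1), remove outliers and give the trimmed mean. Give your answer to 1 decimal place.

556.7 ms

n = 15, ΣRT = 10308, M = 687.200
Σ(x−M)² = 3636050.40; s = √(3636050.40/14) = 509.625
Cutoffs: 687.200 ± 3·509.625 → [-841.7, 2216.1]
Outside: 2514 → excluded.
Retained (n=14): Σ = 7794, mean = 7794/14 = 556.714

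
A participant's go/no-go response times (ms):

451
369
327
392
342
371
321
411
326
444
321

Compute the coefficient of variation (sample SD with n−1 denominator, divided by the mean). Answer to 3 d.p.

0.131

n = 11, Σ = 4075, M = 370.4545
Σ(x−M)² = 23572.727; s = √(23572.727/10) = 48.5518
CV = 48.5518 / 370.4545 = 0.13106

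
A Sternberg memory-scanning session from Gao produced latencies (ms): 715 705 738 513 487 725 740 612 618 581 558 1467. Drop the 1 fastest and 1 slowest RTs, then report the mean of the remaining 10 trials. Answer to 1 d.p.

Sorted: 487, 513, 558, 581, 612, 618, 705, 715, 725, 738, 740, 1467
Drop lowest 1 (487) and highest 1 (1467)
Remaining (n=10): Σ = 6505, mean = 6505/10 = 650.500

650.5 ms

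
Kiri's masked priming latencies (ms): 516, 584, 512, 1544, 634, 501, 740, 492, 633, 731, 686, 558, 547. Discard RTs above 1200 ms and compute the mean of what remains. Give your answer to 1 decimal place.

Excluded: 1544
Retained (n=12): Σ = 7134
Mean = 7134/12 = 594.5000

594.5 ms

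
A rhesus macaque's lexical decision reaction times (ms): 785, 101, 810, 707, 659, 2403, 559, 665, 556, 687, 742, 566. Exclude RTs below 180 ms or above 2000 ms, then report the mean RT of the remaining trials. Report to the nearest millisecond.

Excluded: 101, 2403
Retained (n=10): Σ = 6736
Mean = 6736/10 = 673.6000

674 ms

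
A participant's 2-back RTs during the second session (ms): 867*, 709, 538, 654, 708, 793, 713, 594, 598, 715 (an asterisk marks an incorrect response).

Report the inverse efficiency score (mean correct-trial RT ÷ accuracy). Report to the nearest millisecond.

743 ms

Correct trials (n=9): 709, 538, 654, 708, 793, 713, 594, 598, 715
Mean correct RT = 6022/9 = 669.1111 ms
Proportion correct = 9/10
IES = 669.1111 / (9/10) = 743.457 ms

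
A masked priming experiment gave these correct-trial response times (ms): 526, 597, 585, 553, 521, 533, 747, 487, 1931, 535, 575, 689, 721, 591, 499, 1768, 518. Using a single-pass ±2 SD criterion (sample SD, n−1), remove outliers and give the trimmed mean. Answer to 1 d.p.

n = 17, ΣRT = 12376, M = 728.000
Σ(x−M)² = 2954702.00; s = √(2954702.00/16) = 429.731
Cutoffs: 728.000 ± 2·429.731 → [-131.5, 1587.5]
Outside: 1768, 1931 → excluded.
Retained (n=15): Σ = 8677, mean = 8677/15 = 578.467

578.5 ms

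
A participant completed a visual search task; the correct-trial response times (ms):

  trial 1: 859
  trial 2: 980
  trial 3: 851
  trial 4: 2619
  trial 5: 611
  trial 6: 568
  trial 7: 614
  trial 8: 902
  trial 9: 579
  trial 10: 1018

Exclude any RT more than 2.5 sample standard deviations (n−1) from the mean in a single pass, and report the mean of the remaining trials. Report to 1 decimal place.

775.8 ms

n = 10, ΣRT = 9601, M = 960.100
Σ(x−M)² = 3321832.90; s = √(3321832.90/9) = 607.530
Cutoffs: 960.100 ± 2.5·607.530 → [-558.7, 2478.9]
Outside: 2619 → excluded.
Retained (n=9): Σ = 6982, mean = 6982/9 = 775.778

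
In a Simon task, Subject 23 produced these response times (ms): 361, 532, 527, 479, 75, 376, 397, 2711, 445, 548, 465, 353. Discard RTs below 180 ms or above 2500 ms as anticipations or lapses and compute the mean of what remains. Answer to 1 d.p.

448.3 ms

Excluded: 75, 2711
Retained (n=10): Σ = 4483
Mean = 4483/10 = 448.3000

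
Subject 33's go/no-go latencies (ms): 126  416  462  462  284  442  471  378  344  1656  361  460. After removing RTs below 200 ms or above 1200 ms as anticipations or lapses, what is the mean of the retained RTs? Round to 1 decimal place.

Excluded: 126, 1656
Retained (n=10): Σ = 4080
Mean = 4080/10 = 408.0000

408.0 ms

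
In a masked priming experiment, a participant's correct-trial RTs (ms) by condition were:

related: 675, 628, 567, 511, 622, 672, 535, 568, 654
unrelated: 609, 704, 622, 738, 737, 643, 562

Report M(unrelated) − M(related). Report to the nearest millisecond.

M(related) = 5432/9 = 603.556
M(unrelated) = 4615/7 = 659.286
Difference = 659.286 − 603.556 = 55.730 ms

56 ms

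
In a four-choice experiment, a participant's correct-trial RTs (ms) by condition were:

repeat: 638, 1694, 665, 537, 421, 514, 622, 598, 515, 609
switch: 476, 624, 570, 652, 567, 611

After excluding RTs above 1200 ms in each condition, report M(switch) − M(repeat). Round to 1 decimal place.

repeat: exclude 1694
M(repeat) = 5119/9 = 568.778
M(switch) = 3500/6 = 583.333
Difference = 583.333 − 568.778 = 14.556 ms

14.6 ms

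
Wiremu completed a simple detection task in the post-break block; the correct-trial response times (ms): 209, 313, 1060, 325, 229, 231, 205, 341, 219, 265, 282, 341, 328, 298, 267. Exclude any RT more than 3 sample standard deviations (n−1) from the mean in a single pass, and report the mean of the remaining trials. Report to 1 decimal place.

n = 15, ΣRT = 4913, M = 327.533
Σ(x−M)² = 607479.73; s = √(607479.73/14) = 208.306
Cutoffs: 327.533 ± 3·208.306 → [-297.4, 952.5]
Outside: 1060 → excluded.
Retained (n=14): Σ = 3853, mean = 3853/14 = 275.214

275.2 ms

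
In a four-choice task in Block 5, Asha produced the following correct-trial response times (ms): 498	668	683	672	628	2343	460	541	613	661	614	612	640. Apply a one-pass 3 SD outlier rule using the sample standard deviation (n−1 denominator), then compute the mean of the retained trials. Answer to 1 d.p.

n = 13, ΣRT = 9633, M = 741.000
Σ(x−M)² = 2836392.00; s = √(2836392.00/12) = 486.175
Cutoffs: 741.000 ± 3·486.175 → [-717.5, 2199.5]
Outside: 2343 → excluded.
Retained (n=12): Σ = 7290, mean = 7290/12 = 607.500

607.5 ms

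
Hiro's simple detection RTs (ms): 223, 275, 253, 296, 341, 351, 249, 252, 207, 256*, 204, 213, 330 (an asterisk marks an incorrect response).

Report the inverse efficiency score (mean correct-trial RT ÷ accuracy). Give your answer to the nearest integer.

Correct trials (n=12): 223, 275, 253, 296, 341, 351, 249, 252, 207, 204, 213, 330
Mean correct RT = 3194/12 = 266.1667 ms
Proportion correct = 12/13
IES = 266.1667 / (12/13) = 288.347 ms

288 ms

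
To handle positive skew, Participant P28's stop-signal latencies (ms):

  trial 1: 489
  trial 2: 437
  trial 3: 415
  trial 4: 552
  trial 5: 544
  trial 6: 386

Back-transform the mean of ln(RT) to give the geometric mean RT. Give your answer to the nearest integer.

ln(RT): 6.1924, 6.0799, 6.0283, 6.3135, 6.2989, 5.9558
Mean ln(RT) = 36.8689/6 = 6.14482
Geometric mean = exp(6.14482) = 466.29 ms

466 ms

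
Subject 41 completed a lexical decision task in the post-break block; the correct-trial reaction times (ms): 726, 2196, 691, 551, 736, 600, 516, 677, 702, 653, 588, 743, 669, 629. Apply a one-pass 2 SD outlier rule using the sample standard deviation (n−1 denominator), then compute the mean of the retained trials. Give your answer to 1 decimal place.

n = 14, ΣRT = 10677, M = 762.643
Σ(x−M)² = 2274325.21; s = √(2274325.21/13) = 418.268
Cutoffs: 762.643 ± 2·418.268 → [-73.9, 1599.2]
Outside: 2196 → excluded.
Retained (n=13): Σ = 8481, mean = 8481/13 = 652.385

652.4 ms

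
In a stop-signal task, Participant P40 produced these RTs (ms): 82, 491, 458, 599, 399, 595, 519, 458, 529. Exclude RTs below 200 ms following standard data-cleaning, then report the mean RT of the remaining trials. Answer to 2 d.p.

506.00 ms

Excluded: 82
Retained (n=8): Σ = 4048
Mean = 4048/8 = 506.0000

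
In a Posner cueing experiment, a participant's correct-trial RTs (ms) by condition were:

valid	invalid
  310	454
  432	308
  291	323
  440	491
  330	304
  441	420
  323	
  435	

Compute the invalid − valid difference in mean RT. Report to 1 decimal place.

8.1 ms

M(valid) = 3002/8 = 375.250
M(invalid) = 2300/6 = 383.333
Difference = 383.333 − 375.250 = 8.083 ms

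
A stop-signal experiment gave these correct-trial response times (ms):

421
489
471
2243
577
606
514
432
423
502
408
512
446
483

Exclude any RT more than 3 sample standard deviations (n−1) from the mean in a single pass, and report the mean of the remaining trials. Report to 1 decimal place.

483.4 ms

n = 14, ΣRT = 8527, M = 609.071
Σ(x−M)² = 2918430.93; s = √(2918430.93/13) = 473.809
Cutoffs: 609.071 ± 3·473.809 → [-812.4, 2030.5]
Outside: 2243 → excluded.
Retained (n=13): Σ = 6284, mean = 6284/13 = 483.385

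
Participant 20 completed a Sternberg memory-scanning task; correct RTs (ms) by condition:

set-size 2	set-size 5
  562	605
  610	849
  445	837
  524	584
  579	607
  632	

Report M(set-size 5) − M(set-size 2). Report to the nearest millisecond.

M(set-size 2) = 3352/6 = 558.667
M(set-size 5) = 3482/5 = 696.400
Difference = 696.400 − 558.667 = 137.733 ms

138 ms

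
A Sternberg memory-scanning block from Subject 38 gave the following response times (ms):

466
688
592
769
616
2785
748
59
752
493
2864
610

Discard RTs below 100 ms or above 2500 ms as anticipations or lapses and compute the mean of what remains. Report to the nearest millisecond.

637 ms

Excluded: 59, 2785, 2864
Retained (n=9): Σ = 5734
Mean = 5734/9 = 637.1111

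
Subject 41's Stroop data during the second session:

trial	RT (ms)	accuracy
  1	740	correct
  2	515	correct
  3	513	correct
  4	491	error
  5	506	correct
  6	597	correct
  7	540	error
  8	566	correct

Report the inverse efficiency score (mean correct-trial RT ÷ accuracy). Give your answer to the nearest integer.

764 ms

Correct trials (n=6): 740, 515, 513, 506, 597, 566
Mean correct RT = 3437/6 = 572.8333 ms
Proportion correct = 6/8
IES = 572.8333 / (6/8) = 763.778 ms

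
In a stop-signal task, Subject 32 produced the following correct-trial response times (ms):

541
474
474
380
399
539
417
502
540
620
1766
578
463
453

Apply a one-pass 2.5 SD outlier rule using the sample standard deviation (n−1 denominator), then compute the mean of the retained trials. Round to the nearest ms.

n = 14, ΣRT = 8146, M = 581.857
Σ(x−M)² = 1570657.71; s = √(1570657.71/13) = 347.591
Cutoffs: 581.857 ± 2.5·347.591 → [-287.1, 1450.8]
Outside: 1766 → excluded.
Retained (n=13): Σ = 6380, mean = 6380/13 = 490.769

491 ms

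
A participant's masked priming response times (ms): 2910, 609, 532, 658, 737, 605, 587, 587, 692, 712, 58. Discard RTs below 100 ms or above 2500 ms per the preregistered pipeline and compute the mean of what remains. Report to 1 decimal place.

Excluded: 58, 2910
Retained (n=9): Σ = 5719
Mean = 5719/9 = 635.4444

635.4 ms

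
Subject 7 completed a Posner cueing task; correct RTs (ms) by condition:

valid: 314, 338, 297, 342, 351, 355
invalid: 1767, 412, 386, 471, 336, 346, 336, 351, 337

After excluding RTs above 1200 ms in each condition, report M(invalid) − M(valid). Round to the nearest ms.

invalid: exclude 1767
M(valid) = 1997/6 = 332.833
M(invalid) = 2975/8 = 371.875
Difference = 371.875 − 332.833 = 39.042 ms

39 ms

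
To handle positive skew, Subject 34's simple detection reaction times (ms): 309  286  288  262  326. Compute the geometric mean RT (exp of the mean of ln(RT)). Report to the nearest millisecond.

ln(RT): 5.7333, 5.6560, 5.6630, 5.5683, 5.7869
Mean ln(RT) = 28.4075/5 = 5.68151
Geometric mean = exp(5.68151) = 293.39 ms

293 ms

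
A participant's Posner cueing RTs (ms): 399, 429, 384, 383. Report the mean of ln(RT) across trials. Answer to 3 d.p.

5.987

ln(RT): 5.9890, 6.0615, 5.9506, 5.9480
Σ ln(RT) = 23.9491
Mean = 23.9491/4 = 5.98727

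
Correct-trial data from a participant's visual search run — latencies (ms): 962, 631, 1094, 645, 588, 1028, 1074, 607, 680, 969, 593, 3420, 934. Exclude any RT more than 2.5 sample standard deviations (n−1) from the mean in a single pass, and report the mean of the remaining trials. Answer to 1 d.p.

817.1 ms

n = 13, ΣRT = 13225, M = 1017.308
Σ(x−M)² = 6728790.77; s = √(6728790.77/12) = 748.821
Cutoffs: 1017.308 ± 2.5·748.821 → [-854.7, 2889.4]
Outside: 3420 → excluded.
Retained (n=12): Σ = 9805, mean = 9805/12 = 817.083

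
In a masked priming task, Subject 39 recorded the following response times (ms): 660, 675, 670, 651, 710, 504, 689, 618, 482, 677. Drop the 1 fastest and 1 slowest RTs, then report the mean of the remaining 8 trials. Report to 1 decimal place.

643.0 ms

Sorted: 482, 504, 618, 651, 660, 670, 675, 677, 689, 710
Drop lowest 1 (482) and highest 1 (710)
Remaining (n=8): Σ = 5144, mean = 5144/8 = 643.000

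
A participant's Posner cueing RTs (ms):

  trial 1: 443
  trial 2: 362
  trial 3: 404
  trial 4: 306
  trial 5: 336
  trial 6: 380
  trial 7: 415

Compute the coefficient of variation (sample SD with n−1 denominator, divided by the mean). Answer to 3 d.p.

n = 7, Σ = 2646, M = 378.0000
Σ(x−M)² = 13478.000; s = √(13478.000/6) = 47.3955
CV = 47.3955 / 378.0000 = 0.12538

0.125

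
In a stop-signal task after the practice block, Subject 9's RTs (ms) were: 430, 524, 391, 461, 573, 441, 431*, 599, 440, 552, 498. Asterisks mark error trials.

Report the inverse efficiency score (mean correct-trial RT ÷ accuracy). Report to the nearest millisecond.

Correct trials (n=10): 430, 524, 391, 461, 573, 441, 599, 440, 552, 498
Mean correct RT = 4909/10 = 490.9000 ms
Proportion correct = 10/11
IES = 490.9000 / (10/11) = 539.990 ms

540 ms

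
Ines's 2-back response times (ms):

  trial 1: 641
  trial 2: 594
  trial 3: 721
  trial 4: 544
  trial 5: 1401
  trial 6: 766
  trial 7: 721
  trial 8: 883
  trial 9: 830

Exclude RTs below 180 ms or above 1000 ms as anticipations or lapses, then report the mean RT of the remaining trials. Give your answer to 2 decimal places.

Excluded: 1401
Retained (n=8): Σ = 5700
Mean = 5700/8 = 712.5000

712.50 ms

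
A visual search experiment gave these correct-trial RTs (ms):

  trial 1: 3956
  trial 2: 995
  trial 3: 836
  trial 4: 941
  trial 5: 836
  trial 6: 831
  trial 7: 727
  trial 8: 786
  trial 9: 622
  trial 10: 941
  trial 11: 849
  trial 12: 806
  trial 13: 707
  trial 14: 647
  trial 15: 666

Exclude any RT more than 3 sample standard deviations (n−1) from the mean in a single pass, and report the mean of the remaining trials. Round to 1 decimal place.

n = 15, ΣRT = 15146, M = 1009.733
Σ(x−M)² = 9471514.93; s = √(9471514.93/14) = 822.519
Cutoffs: 1009.733 ± 3·822.519 → [-1457.8, 3477.3]
Outside: 3956 → excluded.
Retained (n=14): Σ = 11190, mean = 11190/14 = 799.286

799.3 ms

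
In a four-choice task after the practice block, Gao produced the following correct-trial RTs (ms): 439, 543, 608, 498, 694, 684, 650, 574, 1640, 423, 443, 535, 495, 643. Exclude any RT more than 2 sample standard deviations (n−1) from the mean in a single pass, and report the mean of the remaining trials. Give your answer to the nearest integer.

556 ms

n = 14, ΣRT = 8869, M = 633.500
Σ(x−M)² = 1197671.50; s = √(1197671.50/13) = 303.527
Cutoffs: 633.500 ± 2·303.527 → [26.4, 1240.6]
Outside: 1640 → excluded.
Retained (n=13): Σ = 7229, mean = 7229/13 = 556.077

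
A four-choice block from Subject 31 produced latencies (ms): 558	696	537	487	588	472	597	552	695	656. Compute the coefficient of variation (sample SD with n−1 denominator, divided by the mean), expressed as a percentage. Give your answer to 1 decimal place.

n = 10, Σ = 5838, M = 583.8000
Σ(x−M)² = 56095.600; s = √(56095.600/9) = 78.9484
CV = 78.9484 / 583.8000 = 0.13523 = 13.523%

13.5%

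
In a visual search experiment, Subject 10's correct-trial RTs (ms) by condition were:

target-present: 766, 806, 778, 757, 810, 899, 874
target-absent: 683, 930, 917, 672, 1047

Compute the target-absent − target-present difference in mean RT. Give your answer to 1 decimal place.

36.9 ms

M(target-present) = 5690/7 = 812.857
M(target-absent) = 4249/5 = 849.800
Difference = 849.800 − 812.857 = 36.943 ms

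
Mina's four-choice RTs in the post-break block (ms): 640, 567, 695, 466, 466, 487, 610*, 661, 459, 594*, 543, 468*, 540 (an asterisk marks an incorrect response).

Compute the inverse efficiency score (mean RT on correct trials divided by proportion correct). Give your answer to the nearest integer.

Correct trials (n=10): 640, 567, 695, 466, 466, 487, 661, 459, 543, 540
Mean correct RT = 5524/10 = 552.4000 ms
Proportion correct = 10/13
IES = 552.4000 / (10/13) = 718.120 ms

718 ms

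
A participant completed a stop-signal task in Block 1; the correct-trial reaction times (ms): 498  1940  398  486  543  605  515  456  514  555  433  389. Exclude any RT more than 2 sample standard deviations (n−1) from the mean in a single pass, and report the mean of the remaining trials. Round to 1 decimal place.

n = 12, ΣRT = 7332, M = 611.000
Σ(x−M)² = 1971418.00; s = √(1971418.00/11) = 423.344
Cutoffs: 611.000 ± 2·423.344 → [-235.7, 1457.7]
Outside: 1940 → excluded.
Retained (n=11): Σ = 5392, mean = 5392/11 = 490.182

490.2 ms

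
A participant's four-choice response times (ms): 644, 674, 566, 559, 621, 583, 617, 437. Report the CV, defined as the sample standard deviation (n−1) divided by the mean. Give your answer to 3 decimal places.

0.123

n = 8, Σ = 4701, M = 587.6250
Σ(x−M)² = 36611.875; s = √(36611.875/7) = 72.3206
CV = 72.3206 / 587.6250 = 0.12307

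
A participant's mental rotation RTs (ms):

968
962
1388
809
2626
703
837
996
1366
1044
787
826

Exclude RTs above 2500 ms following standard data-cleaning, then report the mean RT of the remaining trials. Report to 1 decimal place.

Excluded: 2626
Retained (n=11): Σ = 10686
Mean = 10686/11 = 971.4545

971.5 ms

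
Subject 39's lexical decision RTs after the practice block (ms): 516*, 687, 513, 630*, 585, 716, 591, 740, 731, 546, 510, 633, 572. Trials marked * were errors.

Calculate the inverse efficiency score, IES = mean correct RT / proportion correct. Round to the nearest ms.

733 ms

Correct trials (n=11): 687, 513, 585, 716, 591, 740, 731, 546, 510, 633, 572
Mean correct RT = 6824/11 = 620.3636 ms
Proportion correct = 11/13
IES = 620.3636 / (11/13) = 733.157 ms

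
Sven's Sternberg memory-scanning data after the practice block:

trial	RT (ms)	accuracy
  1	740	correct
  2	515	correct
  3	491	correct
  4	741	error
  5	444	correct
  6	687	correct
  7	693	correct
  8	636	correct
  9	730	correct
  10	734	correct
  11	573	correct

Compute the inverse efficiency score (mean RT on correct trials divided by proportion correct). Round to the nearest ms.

Correct trials (n=10): 740, 515, 491, 444, 687, 693, 636, 730, 734, 573
Mean correct RT = 6243/10 = 624.3000 ms
Proportion correct = 10/11
IES = 624.3000 / (10/11) = 686.730 ms

687 ms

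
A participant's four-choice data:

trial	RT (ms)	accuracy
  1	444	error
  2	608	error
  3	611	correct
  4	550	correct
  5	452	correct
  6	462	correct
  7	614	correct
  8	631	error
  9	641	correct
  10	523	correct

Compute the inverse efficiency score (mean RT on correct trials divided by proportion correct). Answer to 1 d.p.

786.3 ms

Correct trials (n=7): 611, 550, 452, 462, 614, 641, 523
Mean correct RT = 3853/7 = 550.4286 ms
Proportion correct = 7/10
IES = 550.4286 / (7/10) = 786.327 ms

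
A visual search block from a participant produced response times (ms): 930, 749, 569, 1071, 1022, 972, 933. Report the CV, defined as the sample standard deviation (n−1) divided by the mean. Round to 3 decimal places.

0.196

n = 7, Σ = 6246, M = 892.2857
Σ(x−M)² = 183243.429; s = √(183243.429/6) = 174.7586
CV = 174.7586 / 892.2857 = 0.19585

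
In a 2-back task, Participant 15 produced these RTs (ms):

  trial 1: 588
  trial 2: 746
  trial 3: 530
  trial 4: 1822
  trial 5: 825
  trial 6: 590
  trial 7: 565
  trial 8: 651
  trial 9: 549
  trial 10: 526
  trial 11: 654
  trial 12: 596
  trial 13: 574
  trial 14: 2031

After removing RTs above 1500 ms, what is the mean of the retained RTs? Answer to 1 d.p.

Excluded: 1822, 2031
Retained (n=12): Σ = 7394
Mean = 7394/12 = 616.1667

616.2 ms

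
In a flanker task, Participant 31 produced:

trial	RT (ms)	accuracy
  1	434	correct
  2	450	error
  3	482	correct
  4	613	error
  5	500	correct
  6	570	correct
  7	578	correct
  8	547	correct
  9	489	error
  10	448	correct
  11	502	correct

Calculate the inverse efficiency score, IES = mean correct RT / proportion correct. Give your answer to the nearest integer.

698 ms

Correct trials (n=8): 434, 482, 500, 570, 578, 547, 448, 502
Mean correct RT = 4061/8 = 507.6250 ms
Proportion correct = 8/11
IES = 507.6250 / (8/11) = 697.984 ms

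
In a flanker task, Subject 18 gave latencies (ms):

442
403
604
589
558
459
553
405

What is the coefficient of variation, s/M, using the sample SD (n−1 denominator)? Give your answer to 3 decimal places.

n = 8, Σ = 4013, M = 501.6250
Σ(x−M)² = 48367.875; s = √(48367.875/7) = 83.1246
CV = 83.1246 / 501.6250 = 0.16571

0.166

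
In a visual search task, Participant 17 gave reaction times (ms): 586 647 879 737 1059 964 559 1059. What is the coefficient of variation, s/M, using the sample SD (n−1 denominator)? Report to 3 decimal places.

0.254

n = 8, Σ = 6490, M = 811.2500
Σ(x−M)² = 297541.500; s = √(297541.500/7) = 206.1697
CV = 206.1697 / 811.2500 = 0.25414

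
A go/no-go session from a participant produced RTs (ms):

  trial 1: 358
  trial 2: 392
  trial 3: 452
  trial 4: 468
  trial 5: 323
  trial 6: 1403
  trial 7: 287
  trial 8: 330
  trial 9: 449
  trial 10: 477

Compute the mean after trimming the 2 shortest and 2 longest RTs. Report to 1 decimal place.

408.2 ms

Sorted: 287, 323, 330, 358, 392, 449, 452, 468, 477, 1403
Drop lowest 2 (287, 323) and highest 2 (477, 1403)
Remaining (n=6): Σ = 2449, mean = 2449/6 = 408.167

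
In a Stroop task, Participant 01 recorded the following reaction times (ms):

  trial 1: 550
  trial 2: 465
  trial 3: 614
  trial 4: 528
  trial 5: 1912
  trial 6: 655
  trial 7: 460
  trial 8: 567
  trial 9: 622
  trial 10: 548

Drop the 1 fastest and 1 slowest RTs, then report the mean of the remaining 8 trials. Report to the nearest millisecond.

569 ms

Sorted: 460, 465, 528, 548, 550, 567, 614, 622, 655, 1912
Drop lowest 1 (460) and highest 1 (1912)
Remaining (n=8): Σ = 4549, mean = 4549/8 = 568.625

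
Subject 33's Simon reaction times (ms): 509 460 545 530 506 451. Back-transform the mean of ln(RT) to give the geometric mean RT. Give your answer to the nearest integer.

ln(RT): 6.2324, 6.1312, 6.3008, 6.2729, 6.2265, 6.1115
Mean ln(RT) = 37.2753/6 = 6.21256
Geometric mean = exp(6.21256) = 498.98 ms

499 ms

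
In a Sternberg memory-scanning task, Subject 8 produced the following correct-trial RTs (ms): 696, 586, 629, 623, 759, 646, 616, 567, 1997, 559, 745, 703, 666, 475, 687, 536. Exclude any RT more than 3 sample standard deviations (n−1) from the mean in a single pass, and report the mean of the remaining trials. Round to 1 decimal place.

n = 16, ΣRT = 11490, M = 718.125
Σ(x−M)² = 1832837.75; s = √(1832837.75/15) = 349.556
Cutoffs: 718.125 ± 3·349.556 → [-330.5, 1766.8]
Outside: 1997 → excluded.
Retained (n=15): Σ = 9493, mean = 9493/15 = 632.867

632.9 ms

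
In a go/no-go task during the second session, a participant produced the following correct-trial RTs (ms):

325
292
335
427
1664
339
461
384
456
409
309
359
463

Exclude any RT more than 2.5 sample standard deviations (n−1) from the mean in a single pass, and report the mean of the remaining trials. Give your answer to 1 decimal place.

379.9 ms

n = 13, ΣRT = 6223, M = 478.692
Σ(x−M)² = 1564282.77; s = √(1564282.77/12) = 361.050
Cutoffs: 478.692 ± 2.5·361.050 → [-423.9, 1381.3]
Outside: 1664 → excluded.
Retained (n=12): Σ = 4559, mean = 4559/12 = 379.917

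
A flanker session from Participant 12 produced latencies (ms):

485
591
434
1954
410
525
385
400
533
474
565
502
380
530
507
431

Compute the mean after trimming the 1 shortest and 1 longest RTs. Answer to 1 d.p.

Sorted: 380, 385, 400, 410, 431, 434, 474, 485, 502, 507, 525, 530, 533, 565, 591, 1954
Drop lowest 1 (380) and highest 1 (1954)
Remaining (n=14): Σ = 6772, mean = 6772/14 = 483.714

483.7 ms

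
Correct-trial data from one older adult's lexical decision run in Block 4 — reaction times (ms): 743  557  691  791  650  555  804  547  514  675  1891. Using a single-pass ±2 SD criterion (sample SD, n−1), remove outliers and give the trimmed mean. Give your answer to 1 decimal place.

652.7 ms

n = 11, ΣRT = 8418, M = 765.273
Σ(x−M)² = 1495246.18; s = √(1495246.18/10) = 386.684
Cutoffs: 765.273 ± 2·386.684 → [-8.1, 1538.6]
Outside: 1891 → excluded.
Retained (n=10): Σ = 6527, mean = 6527/10 = 652.700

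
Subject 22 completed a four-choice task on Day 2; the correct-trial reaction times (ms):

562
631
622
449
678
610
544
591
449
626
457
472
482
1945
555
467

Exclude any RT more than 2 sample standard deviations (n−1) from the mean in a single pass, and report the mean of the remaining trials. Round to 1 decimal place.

546.3 ms

n = 16, ΣRT = 10140, M = 633.750
Σ(x−M)² = 1919839.00; s = √(1919839.00/15) = 357.756
Cutoffs: 633.750 ± 2·357.756 → [-81.8, 1349.3]
Outside: 1945 → excluded.
Retained (n=15): Σ = 8195, mean = 8195/15 = 546.333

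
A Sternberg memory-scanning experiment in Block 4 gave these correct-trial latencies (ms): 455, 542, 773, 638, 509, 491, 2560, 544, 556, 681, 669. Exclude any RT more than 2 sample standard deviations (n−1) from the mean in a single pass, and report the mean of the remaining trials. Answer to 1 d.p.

n = 11, ΣRT = 8418, M = 765.273
Σ(x−M)² = 3633452.18; s = √(3633452.18/10) = 602.781
Cutoffs: 765.273 ± 2·602.781 → [-440.3, 1970.8]
Outside: 2560 → excluded.
Retained (n=10): Σ = 5858, mean = 5858/10 = 585.800

585.8 ms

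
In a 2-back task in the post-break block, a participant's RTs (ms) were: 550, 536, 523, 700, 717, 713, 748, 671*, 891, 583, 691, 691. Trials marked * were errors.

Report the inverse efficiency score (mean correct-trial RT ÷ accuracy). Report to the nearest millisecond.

728 ms

Correct trials (n=11): 550, 536, 523, 700, 717, 713, 748, 891, 583, 691, 691
Mean correct RT = 7343/11 = 667.5455 ms
Proportion correct = 11/12
IES = 667.5455 / (11/12) = 728.231 ms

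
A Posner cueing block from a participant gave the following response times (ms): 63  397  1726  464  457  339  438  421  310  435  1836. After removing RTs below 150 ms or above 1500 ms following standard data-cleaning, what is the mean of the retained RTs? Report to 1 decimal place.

407.6 ms

Excluded: 63, 1726, 1836
Retained (n=8): Σ = 3261
Mean = 3261/8 = 407.6250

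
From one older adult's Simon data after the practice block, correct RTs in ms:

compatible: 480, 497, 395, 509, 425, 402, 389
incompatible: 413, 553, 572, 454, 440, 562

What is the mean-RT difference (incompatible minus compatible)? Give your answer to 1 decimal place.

M(compatible) = 3097/7 = 442.429
M(incompatible) = 2994/6 = 499.000
Difference = 499.000 − 442.429 = 56.571 ms

56.6 ms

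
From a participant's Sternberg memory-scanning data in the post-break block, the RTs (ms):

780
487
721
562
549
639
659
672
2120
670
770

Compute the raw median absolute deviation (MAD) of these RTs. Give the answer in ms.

Sorted: 487, 549, 562, 639, 659, 670, 672, 721, 770, 780, 2120 → median = 670
|x − 670|: 110, 183, 51, 108, 121, 31, 11, 2, 1450, 0, 100
Sorted deviations: 0, 2, 11, 31, 51, 100, 108, 110, 121, 183, 1450 → MAD = 100

100 ms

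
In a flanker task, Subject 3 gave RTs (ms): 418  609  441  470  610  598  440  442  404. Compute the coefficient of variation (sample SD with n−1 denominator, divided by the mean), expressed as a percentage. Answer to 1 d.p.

n = 9, Σ = 4432, M = 492.4444
Σ(x−M)² = 60356.222; s = √(60356.222/8) = 86.8592
CV = 86.8592 / 492.4444 = 0.17638 = 17.638%

17.6%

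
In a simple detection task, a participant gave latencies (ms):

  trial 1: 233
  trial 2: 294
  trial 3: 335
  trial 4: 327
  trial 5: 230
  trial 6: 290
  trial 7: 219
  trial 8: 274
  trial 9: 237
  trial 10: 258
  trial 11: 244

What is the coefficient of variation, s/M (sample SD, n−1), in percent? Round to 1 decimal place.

14.9%

n = 11, Σ = 2941, M = 267.3636
Σ(x−M)² = 15868.545; s = √(15868.545/10) = 39.8353
CV = 39.8353 / 267.3636 = 0.14899 = 14.899%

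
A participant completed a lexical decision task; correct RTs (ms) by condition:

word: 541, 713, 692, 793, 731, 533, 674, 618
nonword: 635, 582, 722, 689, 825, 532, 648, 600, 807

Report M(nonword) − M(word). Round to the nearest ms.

9 ms

M(word) = 5295/8 = 661.875
M(nonword) = 6040/9 = 671.111
Difference = 671.111 − 661.875 = 9.236 ms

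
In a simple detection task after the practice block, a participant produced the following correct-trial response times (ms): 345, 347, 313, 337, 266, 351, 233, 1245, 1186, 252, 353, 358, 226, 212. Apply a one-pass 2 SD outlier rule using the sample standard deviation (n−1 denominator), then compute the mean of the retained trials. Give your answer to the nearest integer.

299 ms

n = 14, ΣRT = 6024, M = 430.286
Σ(x−M)² = 1476094.86; s = √(1476094.86/13) = 336.966
Cutoffs: 430.286 ± 2·336.966 → [-243.6, 1104.2]
Outside: 1186, 1245 → excluded.
Retained (n=12): Σ = 3593, mean = 3593/12 = 299.417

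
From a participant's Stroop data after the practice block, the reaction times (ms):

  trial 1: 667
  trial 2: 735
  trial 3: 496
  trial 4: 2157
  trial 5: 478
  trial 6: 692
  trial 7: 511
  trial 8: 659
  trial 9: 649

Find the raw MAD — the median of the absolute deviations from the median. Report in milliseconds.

76 ms

Sorted: 478, 496, 511, 649, 659, 667, 692, 735, 2157 → median = 659
|x − 659|: 8, 76, 163, 1498, 181, 33, 148, 0, 10
Sorted deviations: 0, 8, 10, 33, 76, 148, 163, 181, 1498 → MAD = 76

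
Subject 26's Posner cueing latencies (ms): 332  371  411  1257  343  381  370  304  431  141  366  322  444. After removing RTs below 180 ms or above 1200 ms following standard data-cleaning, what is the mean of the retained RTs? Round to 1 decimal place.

Excluded: 141, 1257
Retained (n=11): Σ = 4075
Mean = 4075/11 = 370.4545

370.5 ms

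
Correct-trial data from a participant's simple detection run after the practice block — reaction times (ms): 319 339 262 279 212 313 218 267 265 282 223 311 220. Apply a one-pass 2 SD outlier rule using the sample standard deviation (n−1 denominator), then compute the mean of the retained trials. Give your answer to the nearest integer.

270 ms

n = 13, ΣRT = 3510, M = 270.000
Σ(x−M)² = 21792.00; s = √(21792.00/12) = 42.615
Cutoffs: 270.000 ± 2·42.615 → [184.8, 355.2]
No RTs fall outside the cutoffs; all 13 retained. Mean = 3510/13 = 270.000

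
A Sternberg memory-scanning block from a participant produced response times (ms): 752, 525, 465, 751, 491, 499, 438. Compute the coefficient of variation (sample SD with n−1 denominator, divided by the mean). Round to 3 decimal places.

n = 7, Σ = 3921, M = 560.1429
Σ(x−M)² = 106960.857; s = √(106960.857/6) = 133.5171
CV = 133.5171 / 560.1429 = 0.23836

0.238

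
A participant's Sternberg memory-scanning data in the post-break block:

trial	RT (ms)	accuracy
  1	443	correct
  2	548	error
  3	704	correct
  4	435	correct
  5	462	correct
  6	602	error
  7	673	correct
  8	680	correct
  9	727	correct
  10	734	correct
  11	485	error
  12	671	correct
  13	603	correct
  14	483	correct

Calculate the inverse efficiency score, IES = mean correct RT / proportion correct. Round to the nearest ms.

765 ms

Correct trials (n=11): 443, 704, 435, 462, 673, 680, 727, 734, 671, 603, 483
Mean correct RT = 6615/11 = 601.3636 ms
Proportion correct = 11/14
IES = 601.3636 / (11/14) = 765.372 ms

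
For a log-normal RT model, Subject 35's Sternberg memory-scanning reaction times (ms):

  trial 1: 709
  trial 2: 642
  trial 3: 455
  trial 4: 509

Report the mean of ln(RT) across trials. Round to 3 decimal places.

6.345

ln(RT): 6.5639, 6.4646, 6.1203, 6.2324
Σ ln(RT) = 25.3812
Mean = 25.3812/4 = 6.34530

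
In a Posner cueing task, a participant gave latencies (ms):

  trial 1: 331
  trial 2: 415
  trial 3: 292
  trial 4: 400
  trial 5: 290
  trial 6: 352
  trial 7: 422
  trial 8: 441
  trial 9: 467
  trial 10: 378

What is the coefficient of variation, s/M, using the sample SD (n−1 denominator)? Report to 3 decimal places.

0.162

n = 10, Σ = 3788, M = 378.8000
Σ(x−M)² = 33697.600; s = √(33697.600/9) = 61.1897
CV = 61.1897 / 378.8000 = 0.16154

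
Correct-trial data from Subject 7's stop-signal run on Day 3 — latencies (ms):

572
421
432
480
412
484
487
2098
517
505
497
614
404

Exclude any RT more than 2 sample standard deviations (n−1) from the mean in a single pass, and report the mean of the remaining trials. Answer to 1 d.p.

n = 13, ΣRT = 7923, M = 609.462
Σ(x−M)² = 2444993.23; s = √(2444993.23/12) = 451.386
Cutoffs: 609.462 ± 2·451.386 → [-293.3, 1512.2]
Outside: 2098 → excluded.
Retained (n=12): Σ = 5825, mean = 5825/12 = 485.417

485.4 ms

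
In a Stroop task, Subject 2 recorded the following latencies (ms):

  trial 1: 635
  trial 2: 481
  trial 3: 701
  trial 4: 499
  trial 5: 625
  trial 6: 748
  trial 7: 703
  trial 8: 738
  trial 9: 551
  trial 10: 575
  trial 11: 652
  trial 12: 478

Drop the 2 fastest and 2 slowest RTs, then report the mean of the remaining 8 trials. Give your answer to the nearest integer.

Sorted: 478, 481, 499, 551, 575, 625, 635, 652, 701, 703, 738, 748
Drop lowest 2 (478, 481) and highest 2 (738, 748)
Remaining (n=8): Σ = 4941, mean = 4941/8 = 617.625

618 ms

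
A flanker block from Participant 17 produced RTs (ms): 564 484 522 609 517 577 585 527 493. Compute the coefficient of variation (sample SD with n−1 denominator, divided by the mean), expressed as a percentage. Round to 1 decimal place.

n = 9, Σ = 4878, M = 542.0000
Σ(x−M)² = 15062.000; s = √(15062.000/8) = 43.3907
CV = 43.3907 / 542.0000 = 0.08006 = 8.006%

8.0%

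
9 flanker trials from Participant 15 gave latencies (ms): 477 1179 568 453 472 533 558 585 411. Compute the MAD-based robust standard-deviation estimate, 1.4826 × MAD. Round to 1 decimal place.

Sorted: 411, 453, 472, 477, 533, 558, 568, 585, 1179 → median = 533
|x − 533| sorted: 0, 25, 35, 52, 56, 61, 80, 122, 646 → MAD = 56
Robust SD ≈ 1.4826 × 56 = 83.026

83.0 ms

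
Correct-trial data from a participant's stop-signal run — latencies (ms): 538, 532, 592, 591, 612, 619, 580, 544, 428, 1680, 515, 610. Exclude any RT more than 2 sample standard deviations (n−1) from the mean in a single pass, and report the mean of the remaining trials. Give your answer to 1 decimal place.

n = 12, ΣRT = 7841, M = 653.417
Σ(x−M)² = 1181722.92; s = √(1181722.92/11) = 327.764
Cutoffs: 653.417 ± 2·327.764 → [-2.1, 1308.9]
Outside: 1680 → excluded.
Retained (n=11): Σ = 6161, mean = 6161/11 = 560.091

560.1 ms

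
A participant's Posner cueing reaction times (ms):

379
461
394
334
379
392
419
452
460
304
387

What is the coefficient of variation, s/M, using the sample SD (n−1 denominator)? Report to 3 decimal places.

n = 11, Σ = 4361, M = 396.4545
Σ(x−M)² = 24970.727; s = √(24970.727/10) = 49.9707
CV = 49.9707 / 396.4545 = 0.12604

0.126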